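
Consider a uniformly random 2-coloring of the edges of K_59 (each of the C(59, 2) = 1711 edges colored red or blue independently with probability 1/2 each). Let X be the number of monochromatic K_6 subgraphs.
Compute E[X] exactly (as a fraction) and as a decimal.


Let X = Σ_S X_S over the C(59, 6) = 45057474 subsets S of size 6, where X_S = 1 if the K_6 on S is monochromatic.
For a fixed S, the K_6 on S has C(6, 2) = 15 edges. P[all 15 edges red] = (1/2)^15, and likewise for blue, so P[monochromatic] = 2·(1/2)^15 = 2^{1 − 15} = 1/16384.
Summing: E[X] = C(59, 6) · 2^{1 − 15} = 45057474 · 1/16384 = 22528737/8192.
Numerically: E[X] ≈ 2750.08997.

E[X] = C(59,6)·2^(1−C(6,2)) = 22528737/8192 ≈ 2750.08997.


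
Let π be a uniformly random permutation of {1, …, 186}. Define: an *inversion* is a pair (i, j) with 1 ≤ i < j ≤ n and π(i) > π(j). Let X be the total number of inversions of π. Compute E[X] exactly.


Write X = Σ X_I over the C(186, 2) = 17205 pairs i < j, with X_I the indicator of one inversion.
There are 17205 indicators.
For each fixed pair i < j, the values π(i) and π(j) are two distinct elements of {1, …, 186} in uniformly random order; by symmetry P[π(i) > π(j)] = 1/2.
By linearity: E[X] = 17205 · (1/2) = C(186, 2) · (1/2) = 17205/2 = 17205/2 ≈ 8602.500.

E[X] = 17205/2 = 8602.500.


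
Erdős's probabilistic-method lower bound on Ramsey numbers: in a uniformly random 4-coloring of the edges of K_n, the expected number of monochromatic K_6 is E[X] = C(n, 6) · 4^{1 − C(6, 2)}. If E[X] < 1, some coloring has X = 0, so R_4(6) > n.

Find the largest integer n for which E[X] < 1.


We need C(n, 6) · 4^{1 − 15} < 1, i.e. C(n, 6) < 4^{15 − 1} = 268435456.
Check values of n near the boundary:
  n = 77: C(77, 6) = 237093780; 237093780 < 268435456? YES
  n = 78: C(78, 6) = 256851595; 256851595 < 268435456? YES
  n = 79: C(79, 6) = 277962685; 277962685 < 268435456? NO
  n = 80: C(80, 6) = 300500200; 300500200 < 268435456? NO
The largest n with C(n, 6) < 268435456 is n = 78 (where E[X] = 256851595/268435456 ≈ 0.9568). Hence R_4(6) > 78, i.e. R_4(6) ≥ 79.

Largest n = 78; hence R_4(6) > 78.


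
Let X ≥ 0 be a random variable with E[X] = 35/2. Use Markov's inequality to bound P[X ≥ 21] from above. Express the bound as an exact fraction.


μ = E[X] = 35/2, a = 21.
Markov: P[X ≥ 21] ≤ μ/a = (35/2)/21 = 5/6.
Numerically: ≈ 0.833333.
(Since a = 21 > μ = 17.500000, the bound 5/6 is < 1 and informative.)

P[X ≥ 21] ≤ 5/6 ≈ 0.833333.


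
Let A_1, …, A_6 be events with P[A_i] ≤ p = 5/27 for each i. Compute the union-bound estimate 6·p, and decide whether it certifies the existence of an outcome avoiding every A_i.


Union bound: P[∪_{i=1}^{6} A_i] ≤ Σ_i P[A_i] ≤ 6·p = 6·(5/27) = 10/9.
Numerically: 10/9 ≈ 1.111.
Is 10/9 < 1? NO.
Since the bound 10/9 is ≥ 1, the union bound is uninformative here; it does NOT by itself certify existence.

6·p = 10/9 ≈ 1.111; existence NOT certified by the union bound.


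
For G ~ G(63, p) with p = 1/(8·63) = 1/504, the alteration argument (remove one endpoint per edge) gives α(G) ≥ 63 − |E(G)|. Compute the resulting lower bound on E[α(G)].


E[|E(G)|] = C(63, 2)·p = 1953 · (1/504) = 31/8.
E[α(G)] ≥ n − E[|E(G)|] = 63 − 31/8 = 473/8.
Numerically: ≈ 59.12500.
(This is only a lower bound; the true E[α(G)] may be larger.)

E[α(G)] ≥ 473/8 ≈ 59.12500.


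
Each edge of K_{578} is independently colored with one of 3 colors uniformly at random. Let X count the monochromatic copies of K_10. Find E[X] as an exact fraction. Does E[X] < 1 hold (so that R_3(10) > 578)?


E[X] = C(578, 10) · 3^{1 − 45} = 1060514767274403635480 · 3^{−44} = 1060514767274403635480/984770902183611232881.
As a reduced fraction: E[X] = 1060514767274403635480/984770902183611232881 ≈ 1.07692.
Is E[X] < 1? NO.
Since E[X] ≥ 1, the first-moment bound is inconclusive at n = 578; it does NOT by itself certify R_3(10) > 578.

E[X] = 1060514767274403635480/984770902183611232881 ≈ 1.07692; E[X] ≥ 1; first-moment method inconclusive here.


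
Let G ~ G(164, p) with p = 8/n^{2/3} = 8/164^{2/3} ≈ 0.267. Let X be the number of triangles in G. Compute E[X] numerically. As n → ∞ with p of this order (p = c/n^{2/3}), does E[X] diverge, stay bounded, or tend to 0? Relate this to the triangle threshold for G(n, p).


Number of potential triangles: C(164, 3) = 721764.
Each occurs with probability p³ ≈ (0.267)³ ≈ 1.903629e-02.
By linearity: E[X] = C(164, 3)·p³ ≈ 721764 · 1.903629e-02 ≈ 13739.7073.
Since α = 2/3 < 1, p = c/n^{2/3} ≫ 1/n is above the triangle threshold p ~ 1/n. Asymptotically E[X] ~ (c³/6)·n^{3(1−α)} = (8³/6)·n^{1} → ∞; triangles are abundant w.h.p.

E[X] ≈ 13739.7073; in regime p = Θ(1/n^{2/3}) E[X] diverges (above the triangle threshold p ~ 1/n).


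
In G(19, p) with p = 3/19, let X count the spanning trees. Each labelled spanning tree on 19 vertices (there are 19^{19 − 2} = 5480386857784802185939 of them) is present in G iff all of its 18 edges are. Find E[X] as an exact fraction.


K_19 has 19^{19 − 2} = 5480386857784802185939 labelled spanning trees.
For each such spanning tree H, let X_H = 1 if all 18 edges of H are present in G. Then P[X_H = 1] = p^{18} = (3/19)^{18} = 387420489/104127350297911241532841.
Summing the indicators: E[X] = Σ_H E[X_H] = 5480386857784802185939 · p^{18} = 5480386857784802185939 · 387420489/104127350297911241532841 = 387420489/19.
Numerically: E[X] ≈ 2.04e+07.

E[X] = 5480386857784802185939 · (3/19)^{18} = 387420489/19 ≈ 2.04e+07.


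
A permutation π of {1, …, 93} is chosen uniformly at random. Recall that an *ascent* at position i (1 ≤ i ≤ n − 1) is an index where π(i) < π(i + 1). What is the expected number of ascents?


Write X = Σ X_I over i = 1, …, 92, with X_I the indicator of one ascent.
There are 92 indicators.
For each fixed i, the pair (π(i), π(i+1)) is a uniformly random ordered pair of distinct values from {1, …, 93}; by symmetry P[π(i) < π(i+1)] = 1/2.
By linearity: E[X] = 92 · (1/2) = (93 − 1) · (1/2) = 46 ≈ 46.00000.

E[X] = 46 = 46.00000.


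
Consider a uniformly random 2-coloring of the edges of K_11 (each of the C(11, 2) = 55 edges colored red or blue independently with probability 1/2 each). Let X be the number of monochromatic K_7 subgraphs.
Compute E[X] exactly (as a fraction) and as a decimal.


Let X = Σ_S X_S over the C(11, 7) = 330 subsets S of size 7, where X_S = 1 if the K_7 on S is monochromatic.
For a fixed S, the K_7 on S has C(7, 2) = 21 edges. P[all 21 edges red] = (1/2)^21, and likewise for blue, so P[monochromatic] = 2·(1/2)^21 = 2^{1 − 21} = 1/1048576.
Summing: E[X] = C(11, 7) · 2^{1 − 21} = 330 · 1/1048576 = 165/524288.
Numerically: E[X] ≈ 0.00031.

E[X] = C(11,7)·2^(1−C(7,2)) = 165/524288 ≈ 0.00031.


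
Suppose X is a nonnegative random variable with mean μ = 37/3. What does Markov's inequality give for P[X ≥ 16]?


μ = E[X] = 37/3, a = 16.
Markov: P[X ≥ 16] ≤ μ/a = (37/3)/16 = 37/48.
Numerically: ≈ 0.7708.
(Since a = 16 > μ = 12.3333, the bound 37/48 is < 1 and informative.)

P[X ≥ 16] ≤ 37/48 ≈ 0.7708.


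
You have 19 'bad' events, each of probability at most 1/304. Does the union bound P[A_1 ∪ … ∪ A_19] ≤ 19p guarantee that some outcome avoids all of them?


Union bound: P[∪_{i=1}^{19} A_i] ≤ Σ_i P[A_i] ≤ 19·p = 19·(1/304) = 1/16.
Numerically: 1/16 ≈ 0.062.
Is 1/16 < 1? YES.
Since P[∪ A_i] ≤ 1/16 < 1, the complement has P[∩ A_i^c] ≥ 1 − 1/16 = 15/16 > 0, so some outcome avoids every A_i.

19·p = 1/16 ≈ 0.062; existence CERTIFIED by the union bound.


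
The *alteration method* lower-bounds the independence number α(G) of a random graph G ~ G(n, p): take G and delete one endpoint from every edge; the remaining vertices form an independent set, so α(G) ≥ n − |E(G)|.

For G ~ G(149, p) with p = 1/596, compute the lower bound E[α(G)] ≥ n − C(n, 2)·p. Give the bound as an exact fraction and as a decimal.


E[|E(G)|] = C(149, 2)·p = 11026 · (1/596) = 37/2.
E[α(G)] ≥ n − E[|E(G)|] = 149 − 37/2 = 261/2.
Numerically: ≈ 130.50000.
(This is only a lower bound; the true E[α(G)] may be larger.)

E[α(G)] ≥ 261/2 ≈ 130.50000.


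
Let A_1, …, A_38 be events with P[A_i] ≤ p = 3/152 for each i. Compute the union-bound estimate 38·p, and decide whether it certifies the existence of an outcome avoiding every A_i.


Union bound: P[∪_{i=1}^{38} A_i] ≤ Σ_i P[A_i] ≤ 38·p = 38·(3/152) = 3/4.
Numerically: 3/4 ≈ 0.7500000.
Is 3/4 < 1? YES.
Since P[∪ A_i] ≤ 3/4 < 1, the complement has P[∩ A_i^c] ≥ 1 − 3/4 = 1/4 > 0, so some outcome avoids every A_i.

38·p = 3/4 ≈ 0.7500000; existence CERTIFIED by the union bound.


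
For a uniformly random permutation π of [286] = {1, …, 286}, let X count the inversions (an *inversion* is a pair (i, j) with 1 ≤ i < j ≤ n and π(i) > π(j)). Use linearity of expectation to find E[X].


Write X = Σ X_I over the C(286, 2) = 40755 pairs i < j, with X_I the indicator of one inversion.
There are 40755 indicators.
For each fixed pair i < j, the values π(i) and π(j) are two distinct elements of {1, …, 286} in uniformly random order; by symmetry P[π(i) > π(j)] = 1/2.
By linearity: E[X] = 40755 · (1/2) = C(286, 2) · (1/2) = 40755/2 = 40755/2 ≈ 20377.500.

E[X] = 40755/2 = 20377.500.


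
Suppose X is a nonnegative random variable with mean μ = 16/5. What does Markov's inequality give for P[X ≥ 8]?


μ = E[X] = 16/5, a = 8.
Markov: P[X ≥ 8] ≤ μ/a = (16/5)/8 = 2/5.
Numerically: ≈ 0.400000.
(Since a = 8 > μ = 3.200000, the bound 2/5 is < 1 and informative.)

P[X ≥ 8] ≤ 2/5 ≈ 0.400000.


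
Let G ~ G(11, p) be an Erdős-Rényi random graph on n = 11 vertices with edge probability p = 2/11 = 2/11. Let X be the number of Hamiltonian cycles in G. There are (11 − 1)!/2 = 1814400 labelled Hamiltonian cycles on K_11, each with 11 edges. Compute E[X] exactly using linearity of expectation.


K_11 has (11 − 1)!/2 = 1814400 labelled Hamiltonian cycles.
For each such Hamiltonian cycle H, let X_H = 1 if all 11 edges of H are present in G. Then P[X_H = 1] = p^{11} = (2/11)^{11} = 2048/285311670611.
By linearity of expectation: E[X] = Σ_H E[X_H] = 1814400 · p^{11} = 1814400 · 2048/285311670611 = 3715891200/285311670611.
Numerically: E[X] ≈ 0.013024.

E[X] = 1814400 · (2/11)^{11} = 3715891200/285311670611 ≈ 0.013024.


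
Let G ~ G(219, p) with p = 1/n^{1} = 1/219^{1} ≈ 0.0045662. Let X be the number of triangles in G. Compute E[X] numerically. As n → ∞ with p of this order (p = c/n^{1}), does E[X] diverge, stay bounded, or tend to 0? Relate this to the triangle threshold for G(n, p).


Number of potential triangles: C(219, 3) = 1726669.
Each occurs with probability p³ ≈ (0.0045662)³ ≈ 9.5206731e-08.
By linearity: E[X] = C(219, 3)·p³ ≈ 1726669 · 9.5206731e-08 ≈ 0.16439.
Here α = 1, so p = 1/n is exactly at the triangle threshold p ~ 1/n. Asymptotically E[X] → c³/6 = 1³/6 = 1/6 ≈ 0.16667, a bounded constant. In this regime the triangle count is asymptotically Poisson(c³/6).

E[X] ≈ 0.16439; in regime p = Θ(1/n^{1}) E[X] stays bounded (at the triangle threshold p ~ 1/n).


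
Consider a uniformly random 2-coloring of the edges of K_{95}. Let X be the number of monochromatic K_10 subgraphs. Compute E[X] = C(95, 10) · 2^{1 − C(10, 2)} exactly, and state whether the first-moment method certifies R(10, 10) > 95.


E[X] = C(95, 10) · 2^{1 − 45} = 10104934117421 · 2^{−44} = 10104934117421/17592186044416.
As a reduced fraction: E[X] = 10104934117421/17592186044416 ≈ 0.574.
Is E[X] < 1? YES.
Since E[X] < 1, there exists a 2-coloring of K_{95} with no monochromatic K_10; hence R(10, 10) > 95.

E[X] = 10104934117421/17592186044416 ≈ 0.574; E[X] < 1, so R(10, 10) > 95.


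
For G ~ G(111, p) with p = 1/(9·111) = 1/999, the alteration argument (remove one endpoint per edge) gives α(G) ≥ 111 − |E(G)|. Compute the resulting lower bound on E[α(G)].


E[|E(G)|] = C(111, 2)·p = 6105 · (1/999) = 55/9.
E[α(G)] ≥ n − E[|E(G)|] = 111 − 55/9 = 944/9.
Numerically: ≈ 104.888889.
(This is only a lower bound; the true E[α(G)] may be larger.)

E[α(G)] ≥ 944/9 ≈ 104.888889.


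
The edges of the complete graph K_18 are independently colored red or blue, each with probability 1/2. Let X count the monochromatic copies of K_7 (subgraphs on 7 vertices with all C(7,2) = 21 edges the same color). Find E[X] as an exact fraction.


Let X = Σ_S X_S over the C(18, 7) = 31824 subsets S of size 7, where X_S = 1 if the K_7 on S is monochromatic.
For a fixed S, the K_7 on S has C(7, 2) = 21 edges. P[all 21 edges red] = (1/2)^21, and likewise for blue, so P[monochromatic] = 2·(1/2)^21 = 2^{1 − 21} = 1/1048576.
By linearity of expectation: E[X] = C(18, 7) · 2^{1 − 21} = 31824 · 1/1048576 = 1989/65536.
Numerically: E[X] ≈ 0.030350.

E[X] = C(18,7)·2^(1−C(7,2)) = 1989/65536 ≈ 0.030350.


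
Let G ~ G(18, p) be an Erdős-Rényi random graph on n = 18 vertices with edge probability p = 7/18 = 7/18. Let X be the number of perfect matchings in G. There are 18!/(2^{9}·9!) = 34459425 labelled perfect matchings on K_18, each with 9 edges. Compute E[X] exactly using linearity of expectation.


K_18 has 18!/(2^{9}·9!) = 34459425 labelled perfect matchings.
For each such perfect matching H, let X_H = 1 if all 9 edges of H are present in G. Then P[X_H = 1] = p^{9} = (7/18)^{9} = 40353607/198359290368.
Summing the indicators: E[X] = Σ_H E[X_H] = 34459425 · p^{9} = 34459425 · 40353607/198359290368 = 17167433257975/2448880128.
Numerically: E[X] ≈ 7010.

E[X] = 34459425 · (7/18)^{9} = 17167433257975/2448880128 ≈ 7010.


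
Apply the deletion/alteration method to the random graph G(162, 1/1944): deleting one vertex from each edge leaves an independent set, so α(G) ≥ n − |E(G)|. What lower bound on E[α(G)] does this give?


E[|E(G)|] = C(162, 2)·p = 13041 · (1/1944) = 161/24.
E[α(G)] ≥ n − E[|E(G)|] = 162 − 161/24 = 3727/24.
Numerically: ≈ 155.29167.
(This is only a lower bound; the true E[α(G)] may be larger.)

E[α(G)] ≥ 3727/24 ≈ 155.29167.


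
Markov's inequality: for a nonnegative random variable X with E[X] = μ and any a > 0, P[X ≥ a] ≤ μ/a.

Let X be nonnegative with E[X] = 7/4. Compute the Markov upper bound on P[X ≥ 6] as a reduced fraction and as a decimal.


μ = E[X] = 7/4, a = 6.
Markov: P[X ≥ 6] ≤ μ/a = (7/4)/6 = 7/24.
Numerically: ≈ 0.292.
(Since a = 6 > μ = 1.750, the bound 7/24 is < 1 and informative.)

P[X ≥ 6] ≤ 7/24 ≈ 0.292.


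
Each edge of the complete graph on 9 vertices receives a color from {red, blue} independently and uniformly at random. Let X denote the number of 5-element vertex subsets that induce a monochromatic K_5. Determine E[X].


Let X = Σ_S X_S over the C(9, 5) = 126 subsets S of size 5, where X_S = 1 if the K_5 on S is monochromatic.
For a fixed S, the K_5 on S has C(5, 2) = 10 edges. P[all 10 edges red] = (1/2)^10, and likewise for blue, so P[monochromatic] = 2·(1/2)^10 = 2^{1 − 10} = 1/512.
By linearity of expectation: E[X] = C(9, 5) · 2^{1 − 10} = 126 · 1/512 = 63/256.
Numerically: E[X] ≈ 0.24609.

E[X] = C(9,5)·2^(1−C(5,2)) = 63/256 ≈ 0.24609.


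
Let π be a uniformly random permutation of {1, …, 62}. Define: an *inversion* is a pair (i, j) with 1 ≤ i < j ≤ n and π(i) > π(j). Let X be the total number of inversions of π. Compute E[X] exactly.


Write X = Σ X_I over the C(62, 2) = 1891 pairs i < j, with X_I the indicator of one inversion.
There are 1891 indicators.
For each fixed pair i < j, the values π(i) and π(j) are two distinct elements of {1, …, 62} in uniformly random order; by symmetry P[π(i) > π(j)] = 1/2.
By linearity: E[X] = 1891 · (1/2) = C(62, 2) · (1/2) = 1891/2 = 1891/2 ≈ 945.500.

E[X] = 1891/2 = 945.500.


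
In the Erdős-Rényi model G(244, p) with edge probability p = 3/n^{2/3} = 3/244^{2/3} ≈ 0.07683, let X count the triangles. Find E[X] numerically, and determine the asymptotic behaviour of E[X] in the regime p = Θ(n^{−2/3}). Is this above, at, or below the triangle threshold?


Number of potential triangles: C(244, 3) = 2391444.
Each occurs with probability p³ ≈ (0.07683)³ ≈ 4.5350712e-04.
By linearity: E[X] = C(244, 3)·p³ ≈ 2391444 · 4.5350712e-04 ≈ 1084.53689.
Since α = 2/3 < 1, p = c/n^{2/3} ≫ 1/n is above the triangle threshold p ~ 1/n. Asymptotically E[X] ~ (c³/6)·n^{3(1−α)} = (3³/6)·n^{1} → ∞; triangles are abundant w.h.p.

E[X] ≈ 1084.53689; in regime p = Θ(1/n^{2/3}) E[X] diverges (above the triangle threshold p ~ 1/n).


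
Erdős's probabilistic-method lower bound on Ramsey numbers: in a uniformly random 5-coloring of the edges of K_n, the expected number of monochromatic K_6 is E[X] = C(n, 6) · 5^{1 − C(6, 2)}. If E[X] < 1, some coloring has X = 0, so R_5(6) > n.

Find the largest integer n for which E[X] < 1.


We need C(n, 6) · 5^{1 − 15} < 1, i.e. C(n, 6) < 5^{15 − 1} = 6103515625.
Check values of n near the boundary:
  n = 125: C(125, 6) = 4690625500; 4690625500 < 6103515625? YES
  n = 126: C(126, 6) = 4925156775; 4925156775 < 6103515625? YES
  n = 127: C(127, 6) = 5169379425; 5169379425 < 6103515625? YES
  n = 128: C(128, 6) = 5423611200; 5423611200 < 6103515625? YES
  n = 129: C(129, 6) = 5688177600; 5688177600 < 6103515625? YES
  n = 130: C(130, 6) = 5963412000; 5963412000 < 6103515625? YES
  n = 131: C(131, 6) = 6249655776; 6249655776 < 6103515625? NO
  n = 132: C(132, 6) = 6547258432; 6547258432 < 6103515625? NO
The largest n with C(n, 6) < 6103515625 is n = 130 (where E[X] = 47707296/48828125 ≈ 0.97705). Hence R_5(6) > 130, i.e. R_5(6) ≥ 131.

Largest n = 130; hence R_5(6) > 130.


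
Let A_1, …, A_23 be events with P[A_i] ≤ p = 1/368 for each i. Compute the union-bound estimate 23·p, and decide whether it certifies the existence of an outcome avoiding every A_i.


Union bound: P[∪_{i=1}^{23} A_i] ≤ Σ_i P[A_i] ≤ 23·p = 23·(1/368) = 1/16.
Numerically: 1/16 ≈ 0.062.
Is 1/16 < 1? YES.
Since P[∪ A_i] ≤ 1/16 < 1, the complement has P[∩ A_i^c] ≥ 1 − 1/16 = 15/16 > 0, so some outcome avoids every A_i.

23·p = 1/16 ≈ 0.062; existence CERTIFIED by the union bound.


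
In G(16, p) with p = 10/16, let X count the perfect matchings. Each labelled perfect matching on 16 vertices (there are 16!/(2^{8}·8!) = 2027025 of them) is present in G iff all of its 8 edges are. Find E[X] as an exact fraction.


K_16 has 16!/(2^{8}·8!) = 2027025 labelled perfect matchings.
For each such perfect matching H, let X_H = 1 if all 8 edges of H are present in G. Then P[X_H = 1] = p^{8} = (5/8)^{8} = 390625/16777216.
By linearity: E[X] = Σ_H E[X_H] = 2027025 · p^{8} = 2027025 · 390625/16777216 = 791806640625/16777216.
Numerically: E[X] ≈ 47195.4.

E[X] = 2027025 · (5/8)^{8} = 791806640625/16777216 ≈ 47195.4.


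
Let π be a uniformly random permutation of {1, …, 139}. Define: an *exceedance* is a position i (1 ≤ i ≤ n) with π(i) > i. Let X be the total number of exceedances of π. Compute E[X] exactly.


Write X = Σ_{i=1}^{139} X_i, where X_i = 1_{π(i) > i}.
For each fixed i, π(i) is uniform over {1, …, 139} (marginal of a uniform permutation), so P[π(i) > i] = (n − i)/n. Summing: Σ_{i=1}^{139} (n − i)/n = (0 + 1 + … + 138)/139 = 139(139 − 1)/(2·139) = (139 − 1)/2.
Hence E[X] = Σ_{i=1}^{139} (139 − i)/139 = 69 ≈ 69.00000.

E[X] = 69 = 69.00000.


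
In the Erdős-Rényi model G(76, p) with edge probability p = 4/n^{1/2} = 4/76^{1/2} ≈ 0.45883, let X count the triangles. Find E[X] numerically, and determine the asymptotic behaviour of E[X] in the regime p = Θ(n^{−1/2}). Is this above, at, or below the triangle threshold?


Number of potential triangles: C(76, 3) = 70300.
Each occurs with probability p³ ≈ (0.45883)³ ≈ 9.6596098e-02.
By linearity: E[X] = C(76, 3)·p³ ≈ 70300 · 9.6596098e-02 ≈ 6790.70572.
Since α = 1/2 < 1, p = c/n^{1/2} ≫ 1/n is above the triangle threshold p ~ 1/n. Asymptotically E[X] ~ (c³/6)·n^{3(1−α)} = (4³/6)·n^{1.5} → ∞; triangles are abundant w.h.p.

E[X] ≈ 6790.70572; in regime p = Θ(1/n^{1/2}) E[X] diverges (above the triangle threshold p ~ 1/n).


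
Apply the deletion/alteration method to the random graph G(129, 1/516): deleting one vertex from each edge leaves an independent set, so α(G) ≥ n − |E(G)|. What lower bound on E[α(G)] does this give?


E[|E(G)|] = C(129, 2)·p = 8256 · (1/516) = 16.
E[α(G)] ≥ n − E[|E(G)|] = 129 − 16 = 113.
Numerically: ≈ 113.000000.
(This is only a lower bound; the true E[α(G)] may be larger.)

E[α(G)] ≥ 113 ≈ 113.000000.


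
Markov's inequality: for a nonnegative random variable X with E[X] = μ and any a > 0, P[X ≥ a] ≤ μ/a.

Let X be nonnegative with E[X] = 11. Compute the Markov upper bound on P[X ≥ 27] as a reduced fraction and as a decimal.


μ = E[X] = 11, a = 27.
Markov: P[X ≥ 27] ≤ μ/a = (11)/27 = 11/27.
Numerically: ≈ 0.407407.
(Since a = 27 > μ = 11.000000, the bound 11/27 is < 1 and informative.)

P[X ≥ 27] ≤ 11/27 ≈ 0.407407.


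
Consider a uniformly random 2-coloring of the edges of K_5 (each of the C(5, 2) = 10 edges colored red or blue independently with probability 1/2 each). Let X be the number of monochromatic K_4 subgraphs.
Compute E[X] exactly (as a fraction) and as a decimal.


Let X = Σ_S X_S over the C(5, 4) = 5 subsets S of size 4, where X_S = 1 if the K_4 on S is monochromatic.
For a fixed S, the K_4 on S has C(4, 2) = 6 edges. P[all 6 edges red] = (1/2)^6, and likewise for blue, so P[monochromatic] = 2·(1/2)^6 = 2^{1 − 6} = 1/32.
By linearity of expectation: E[X] = C(5, 4) · 2^{1 − 6} = 5 · 1/32 = 5/32.
Numerically: E[X] ≈ 0.156250.

E[X] = C(5,4)·2^(1−C(4,2)) = 5/32 ≈ 0.156250.


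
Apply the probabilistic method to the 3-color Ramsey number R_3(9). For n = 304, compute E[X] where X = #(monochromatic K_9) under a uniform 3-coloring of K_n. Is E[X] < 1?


E[X] = C(304, 9) · 3^{1 − 36} = 54222992899492560 · 3^{−35} = 54222992899492560/50031545098999707.
As a reduced fraction: E[X] = 18074330966497520/16677181699666569 ≈ 1.08378.
Is E[X] < 1? NO.
Since E[X] ≥ 1, the first-moment bound is inconclusive at n = 304; it does NOT by itself certify R_3(9) > 304.

E[X] = 18074330966497520/16677181699666569 ≈ 1.08378; E[X] ≥ 1; first-moment method inconclusive here.


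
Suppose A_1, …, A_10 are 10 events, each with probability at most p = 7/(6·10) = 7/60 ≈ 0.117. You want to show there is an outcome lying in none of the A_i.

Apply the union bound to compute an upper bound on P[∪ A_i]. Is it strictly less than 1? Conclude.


Union bound: P[∪_{i=1}^{10} A_i] ≤ Σ_i P[A_i] ≤ 10·p = 10·(7/60) = 7/6.
Numerically: 7/6 ≈ 1.167.
Is 7/6 < 1? NO.
Since the bound 7/6 is ≥ 1, the union bound is uninformative here; it does NOT by itself certify existence.

10·p = 7/6 ≈ 1.167; existence NOT certified by the union bound.


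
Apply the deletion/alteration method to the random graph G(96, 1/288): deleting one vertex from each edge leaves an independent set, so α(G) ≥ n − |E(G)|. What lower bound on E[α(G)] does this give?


E[|E(G)|] = C(96, 2)·p = 4560 · (1/288) = 95/6.
E[α(G)] ≥ n − E[|E(G)|] = 96 − 95/6 = 481/6.
Numerically: ≈ 80.16667.
(This is only a lower bound; the true E[α(G)] may be larger.)

E[α(G)] ≥ 481/6 ≈ 80.16667.


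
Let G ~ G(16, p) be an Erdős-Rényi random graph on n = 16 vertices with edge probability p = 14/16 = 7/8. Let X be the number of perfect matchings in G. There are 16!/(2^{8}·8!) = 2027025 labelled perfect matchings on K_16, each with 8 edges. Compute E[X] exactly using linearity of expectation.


K_16 has 16!/(2^{8}·8!) = 2027025 labelled perfect matchings.
For each such perfect matching H, let X_H = 1 if all 8 edges of H are present in G. Then P[X_H = 1] = p^{8} = (7/8)^{8} = 5764801/16777216.
By linearity: E[X] = Σ_H E[X_H] = 2027025 · p^{8} = 2027025 · 5764801/16777216 = 11685395747025/16777216.
Numerically: E[X] ≈ 6.97e+05.

E[X] = 2027025 · (7/8)^{8} = 11685395747025/16777216 ≈ 6.97e+05.


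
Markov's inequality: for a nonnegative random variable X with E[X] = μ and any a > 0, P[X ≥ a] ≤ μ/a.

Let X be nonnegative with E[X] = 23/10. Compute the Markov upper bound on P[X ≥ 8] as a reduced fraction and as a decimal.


μ = E[X] = 23/10, a = 8.
Markov: P[X ≥ 8] ≤ μ/a = (23/10)/8 = 23/80.
Numerically: ≈ 0.28750.
(Since a = 8 > μ = 2.30000, the bound 23/80 is < 1 and informative.)

P[X ≥ 8] ≤ 23/80 ≈ 0.28750.


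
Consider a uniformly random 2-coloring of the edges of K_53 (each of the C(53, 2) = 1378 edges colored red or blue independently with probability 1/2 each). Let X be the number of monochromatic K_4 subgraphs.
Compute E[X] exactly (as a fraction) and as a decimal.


Let X = Σ_S X_S over the C(53, 4) = 292825 subsets S of size 4, where X_S = 1 if the K_4 on S is monochromatic.
For a fixed S, the K_4 on S has C(4, 2) = 6 edges. P[all 6 edges red] = (1/2)^6, and likewise for blue, so P[monochromatic] = 2·(1/2)^6 = 2^{1 − 6} = 1/32.
Summing: E[X] = C(53, 4) · 2^{1 − 6} = 292825 · 1/32 = 292825/32.
Numerically: E[X] ≈ 9150.781250.

E[X] = C(53,4)·2^(1−C(4,2)) = 292825/32 ≈ 9150.781250.


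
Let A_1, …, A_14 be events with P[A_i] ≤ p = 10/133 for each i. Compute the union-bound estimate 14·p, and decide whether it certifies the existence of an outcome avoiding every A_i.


Union bound: P[∪_{i=1}^{14} A_i] ≤ Σ_i P[A_i] ≤ 14·p = 14·(10/133) = 20/19.
Numerically: 20/19 ≈ 1.052632.
Is 20/19 < 1? NO.
Since the bound 20/19 is ≥ 1, the union bound is uninformative here; it does NOT by itself certify existence.

14·p = 20/19 ≈ 1.052632; existence NOT certified by the union bound.


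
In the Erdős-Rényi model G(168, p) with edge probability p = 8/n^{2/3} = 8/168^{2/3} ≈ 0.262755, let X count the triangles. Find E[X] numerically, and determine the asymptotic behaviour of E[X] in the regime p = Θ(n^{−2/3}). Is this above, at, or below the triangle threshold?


Number of potential triangles: C(168, 3) = 776216.
Each occurs with probability p³ ≈ (0.262755)³ ≈ 1.81405896e-02.
By linearity: E[X] = C(168, 3)·p³ ≈ 776216 · 1.81405896e-02 ≈ 14081.015873.
Since α = 2/3 < 1, p = c/n^{2/3} ≫ 1/n is above the triangle threshold p ~ 1/n. Asymptotically E[X] ~ (c³/6)·n^{3(1−α)} = (8³/6)·n^{1} → ∞; triangles are abundant w.h.p.

E[X] ≈ 14081.015873; in regime p = Θ(1/n^{2/3}) E[X] diverges (above the triangle threshold p ~ 1/n).


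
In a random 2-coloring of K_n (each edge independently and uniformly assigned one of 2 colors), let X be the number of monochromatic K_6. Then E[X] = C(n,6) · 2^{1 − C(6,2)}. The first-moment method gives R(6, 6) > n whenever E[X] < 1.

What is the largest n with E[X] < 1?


We need C(n, 6) · 2^{1 − 15} < 1, i.e. C(n, 6) < 2^{15 − 1} = 16384.
Check values of n near the boundary:
  n = 15: C(15, 6) = 5005; 5005 < 16384? YES
  n = 16: C(16, 6) = 8008; 8008 < 16384? YES
  n = 17: C(17, 6) = 12376; 12376 < 16384? YES
  n = 18: C(18, 6) = 18564; 18564 < 16384? NO
The largest n with C(n, 6) < 16384 is n = 17 (where E[X] = 1547/2048 ≈ 0.755371). Hence R(6, 6) > 17, i.e. R(6, 6) ≥ 18.

Largest n = 17; hence R(6, 6) > 17.


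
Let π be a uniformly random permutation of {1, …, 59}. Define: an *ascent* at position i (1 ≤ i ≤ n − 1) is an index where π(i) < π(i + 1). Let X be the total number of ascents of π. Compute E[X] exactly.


Write X = Σ X_I over i = 1, …, 58, with X_I the indicator of one ascent.
There are 58 indicators.
For each fixed i, the pair (π(i), π(i+1)) is a uniformly random ordered pair of distinct values from {1, …, 59}; by symmetry P[π(i) < π(i+1)] = 1/2.
By linearity: E[X] = 58 · (1/2) = (59 − 1) · (1/2) = 29 ≈ 29.000000.

E[X] = 29 = 29.000000.


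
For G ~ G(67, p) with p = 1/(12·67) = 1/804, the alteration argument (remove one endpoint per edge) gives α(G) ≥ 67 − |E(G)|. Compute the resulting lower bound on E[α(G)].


E[|E(G)|] = C(67, 2)·p = 2211 · (1/804) = 11/4.
E[α(G)] ≥ n − E[|E(G)|] = 67 − 11/4 = 257/4.
Numerically: ≈ 64.25000.
(This is only a lower bound; the true E[α(G)] may be larger.)

E[α(G)] ≥ 257/4 ≈ 64.25000.


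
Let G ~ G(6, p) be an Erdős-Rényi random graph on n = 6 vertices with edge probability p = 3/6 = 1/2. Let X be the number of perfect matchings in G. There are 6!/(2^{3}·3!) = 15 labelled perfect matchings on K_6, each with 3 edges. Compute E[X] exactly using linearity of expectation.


K_6 has 6!/(2^{3}·3!) = 15 labelled perfect matchings.
For each such perfect matching H, let X_H = 1 if all 3 edges of H are present in G. Then P[X_H = 1] = p^{3} = (1/2)^{3} = 1/8.
By linearity of expectation: E[X] = Σ_H E[X_H] = 15 · p^{3} = 15 · 1/8 = 15/8.
Numerically: E[X] ≈ 1.875.

E[X] = 15 · (1/2)^{3} = 15/8 ≈ 1.875.


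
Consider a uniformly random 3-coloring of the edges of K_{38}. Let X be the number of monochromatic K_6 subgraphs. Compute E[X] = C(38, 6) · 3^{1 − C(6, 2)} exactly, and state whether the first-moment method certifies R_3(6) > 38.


E[X] = C(38, 6) · 3^{1 − 15} = 2760681 · 3^{−14} = 2760681/4782969.
As a reduced fraction: E[X] = 920227/1594323 ≈ 0.577.
Is E[X] < 1? YES.
Since E[X] < 1, there exists a 3-coloring of K_{38} with no monochromatic K_6; hence R_3(6) > 38.

E[X] = 920227/1594323 ≈ 0.577; E[X] < 1, so R_3(6) > 38.


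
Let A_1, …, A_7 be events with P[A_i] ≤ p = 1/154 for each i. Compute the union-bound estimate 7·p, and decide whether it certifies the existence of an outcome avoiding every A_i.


Union bound: P[∪_{i=1}^{7} A_i] ≤ Σ_i P[A_i] ≤ 7·p = 7·(1/154) = 1/22.
Numerically: 1/22 ≈ 0.0454545.
Is 1/22 < 1? YES.
Since P[∪ A_i] ≤ 1/22 < 1, the complement has P[∩ A_i^c] ≥ 1 − 1/22 = 21/22 > 0, so some outcome avoids every A_i.

7·p = 1/22 ≈ 0.0454545; existence CERTIFIED by the union bound.


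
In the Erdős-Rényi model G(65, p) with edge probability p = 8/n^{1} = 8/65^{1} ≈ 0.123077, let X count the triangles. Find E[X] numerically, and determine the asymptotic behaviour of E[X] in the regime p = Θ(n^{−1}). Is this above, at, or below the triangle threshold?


Number of potential triangles: C(65, 3) = 43680.
Each occurs with probability p³ ≈ (0.123077)³ ≈ 1.86436049e-03.
By linearity: E[X] = C(65, 3)·p³ ≈ 43680 · 1.86436049e-03 ≈ 81.435266.
Here α = 1, so p = 8/n is exactly at the triangle threshold p ~ 1/n. Asymptotically E[X] → c³/6 = 8³/6 = 256/3 ≈ 85.333333, a bounded constant. In this regime the triangle count is asymptotically Poisson(c³/6).

E[X] ≈ 81.435266; in regime p = Θ(1/n^{1}) E[X] stays bounded (at the triangle threshold p ~ 1/n).


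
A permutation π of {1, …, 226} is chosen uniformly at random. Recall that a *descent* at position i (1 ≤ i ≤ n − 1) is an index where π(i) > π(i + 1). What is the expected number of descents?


Write X = Σ X_I over i = 1, …, 225, with X_I the indicator of one descent.
There are 225 indicators.
For each fixed i, the pair (π(i), π(i+1)) is a uniformly random ordered pair of distinct values from {1, …, 226}; by symmetry P[π(i) > π(i+1)] = 1/2.
By linearity: E[X] = 225 · (1/2) = (226 − 1) · (1/2) = 225/2 ≈ 112.500.

E[X] = 225/2 = 112.500.


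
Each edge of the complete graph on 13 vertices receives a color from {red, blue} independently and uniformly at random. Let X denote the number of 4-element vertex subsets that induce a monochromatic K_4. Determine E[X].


Let X = Σ_S X_S over the C(13, 4) = 715 subsets S of size 4, where X_S = 1 if the K_4 on S is monochromatic.
For a fixed S, the K_4 on S has C(4, 2) = 6 edges. P[all 6 edges red] = (1/2)^6, and likewise for blue, so P[monochromatic] = 2·(1/2)^6 = 2^{1 − 6} = 1/32.
Summing: E[X] = C(13, 4) · 2^{1 − 6} = 715 · 1/32 = 715/32.
Numerically: E[X] ≈ 22.343750.

E[X] = C(13,4)·2^(1−C(4,2)) = 715/32 ≈ 22.343750.


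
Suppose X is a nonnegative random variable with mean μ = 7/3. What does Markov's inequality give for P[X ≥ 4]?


μ = E[X] = 7/3, a = 4.
Markov: P[X ≥ 4] ≤ μ/a = (7/3)/4 = 7/12.
Numerically: ≈ 0.583333.
(Since a = 4 > μ = 2.333333, the bound 7/12 is < 1 and informative.)

P[X ≥ 4] ≤ 7/12 ≈ 0.583333.


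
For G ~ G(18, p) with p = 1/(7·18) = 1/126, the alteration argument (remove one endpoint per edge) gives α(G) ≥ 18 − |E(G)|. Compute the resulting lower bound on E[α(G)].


E[|E(G)|] = C(18, 2)·p = 153 · (1/126) = 17/14.
E[α(G)] ≥ n − E[|E(G)|] = 18 − 17/14 = 235/14.
Numerically: ≈ 16.785714.
(This is only a lower bound; the true E[α(G)] may be larger.)

E[α(G)] ≥ 235/14 ≈ 16.785714.


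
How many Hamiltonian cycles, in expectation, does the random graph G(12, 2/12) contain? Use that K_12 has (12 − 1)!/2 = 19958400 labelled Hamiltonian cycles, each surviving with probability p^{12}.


K_12 has (12 − 1)!/2 = 19958400 labelled Hamiltonian cycles.
For each such Hamiltonian cycle H, let X_H = 1 if all 12 edges of H are present in G. Then P[X_H = 1] = p^{12} = (1/6)^{12} = 1/2176782336.
By linearity: E[X] = Σ_H E[X_H] = 19958400 · p^{12} = 19958400 · 1/2176782336 = 1925/209952.
Numerically: E[X] ≈ 0.009169.

E[X] = 19958400 · (1/6)^{12} = 1925/209952 ≈ 0.009169.


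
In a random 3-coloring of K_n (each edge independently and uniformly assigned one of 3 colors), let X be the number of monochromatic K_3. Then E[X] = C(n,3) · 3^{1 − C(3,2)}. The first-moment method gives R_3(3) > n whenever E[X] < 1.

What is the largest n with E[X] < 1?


We need C(n, 3) · 3^{1 − 3} < 1, i.e. C(n, 3) < 3^{3 − 1} = 9.
Check values of n near the boundary:
  n = 3: C(3, 3) = 1; 1 < 9? YES
  n = 4: C(4, 3) = 4; 4 < 9? YES
  n = 5: C(5, 3) = 10; 10 < 9? NO
The largest n with C(n, 3) < 9 is n = 4 (where E[X] = 4/9 ≈ 0.444444). Hence R_3(3) > 4, i.e. R_3(3) ≥ 5.

Largest n = 4; hence R_3(3) > 4.


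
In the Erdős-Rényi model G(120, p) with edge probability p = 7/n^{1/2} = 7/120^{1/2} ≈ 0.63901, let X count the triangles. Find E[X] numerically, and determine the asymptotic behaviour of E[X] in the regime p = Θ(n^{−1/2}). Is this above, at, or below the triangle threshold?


Number of potential triangles: C(120, 3) = 280840.
Each occurs with probability p³ ≈ (0.63901)³ ≈ 2.60928941e-01.
By linearity: E[X] = C(120, 3)·p³ ≈ 280840 · 2.60928941e-01 ≈ 73279.283675.
Since α = 1/2 < 1, p = c/n^{1/2} ≫ 1/n is above the triangle threshold p ~ 1/n. Asymptotically E[X] ~ (c³/6)·n^{3(1−α)} = (7³/6)·n^{1.5} → ∞; triangles are abundant w.h.p.

E[X] ≈ 73279.283675; in regime p = Θ(1/n^{1/2}) E[X] diverges (above the triangle threshold p ~ 1/n).


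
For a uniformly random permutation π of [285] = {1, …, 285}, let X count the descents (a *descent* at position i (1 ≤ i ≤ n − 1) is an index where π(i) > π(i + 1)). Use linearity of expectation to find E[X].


Write X = Σ X_I over i = 1, …, 284, with X_I the indicator of one descent.
There are 284 indicators.
For each fixed i, the pair (π(i), π(i+1)) is a uniformly random ordered pair of distinct values from {1, …, 285}; by symmetry P[π(i) > π(i+1)] = 1/2.
By linearity: E[X] = 284 · (1/2) = (285 − 1) · (1/2) = 142 ≈ 142.00000.

E[X] = 142 = 142.00000.


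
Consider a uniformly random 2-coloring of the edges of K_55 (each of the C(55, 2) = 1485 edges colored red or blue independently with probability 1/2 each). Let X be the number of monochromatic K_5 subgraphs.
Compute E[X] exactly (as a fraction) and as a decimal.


Let X = Σ_S X_S over the C(55, 5) = 3478761 subsets S of size 5, where X_S = 1 if the K_5 on S is monochromatic.
For a fixed S, the K_5 on S has C(5, 2) = 10 edges. P[all 10 edges red] = (1/2)^10, and likewise for blue, so P[monochromatic] = 2·(1/2)^10 = 2^{1 − 10} = 1/512.
By linearity of expectation: E[X] = C(55, 5) · 2^{1 − 10} = 3478761 · 1/512 = 3478761/512.
Numerically: E[X] ≈ 6794.4551.

E[X] = C(55,5)·2^(1−C(5,2)) = 3478761/512 ≈ 6794.4551.


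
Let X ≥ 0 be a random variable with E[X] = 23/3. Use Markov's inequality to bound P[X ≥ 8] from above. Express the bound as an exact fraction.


μ = E[X] = 23/3, a = 8.
Markov: P[X ≥ 8] ≤ μ/a = (23/3)/8 = 23/24.
Numerically: ≈ 0.95833.
(Since a = 8 > μ = 7.66667, the bound 23/24 is < 1 and informative.)

P[X ≥ 8] ≤ 23/24 ≈ 0.95833.


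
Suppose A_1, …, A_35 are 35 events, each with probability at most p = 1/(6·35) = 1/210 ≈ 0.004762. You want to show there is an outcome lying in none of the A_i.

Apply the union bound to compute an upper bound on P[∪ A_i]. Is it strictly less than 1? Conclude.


Union bound: P[∪_{i=1}^{35} A_i] ≤ Σ_i P[A_i] ≤ 35·p = 35·(1/210) = 1/6.
Numerically: 1/6 ≈ 0.166667.
Is 1/6 < 1? YES.
Since P[∪ A_i] ≤ 1/6 < 1, the complement has P[∩ A_i^c] ≥ 1 − 1/6 = 5/6 > 0, so some outcome avoids every A_i.

35·p = 1/6 ≈ 0.166667; existence CERTIFIED by the union bound.


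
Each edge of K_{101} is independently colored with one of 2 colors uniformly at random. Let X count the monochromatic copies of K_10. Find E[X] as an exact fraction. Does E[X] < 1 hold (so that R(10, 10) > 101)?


E[X] = C(101, 10) · 2^{1 − 45} = 19212541264840 · 2^{−44} = 19212541264840/17592186044416.
As a reduced fraction: E[X] = 2401567658105/2199023255552 ≈ 1.0921.
Is E[X] < 1? NO.
Since E[X] ≥ 1, the first-moment bound is inconclusive at n = 101; it does NOT by itself certify R(10, 10) > 101.

E[X] = 2401567658105/2199023255552 ≈ 1.0921; E[X] ≥ 1; first-moment method inconclusive here.


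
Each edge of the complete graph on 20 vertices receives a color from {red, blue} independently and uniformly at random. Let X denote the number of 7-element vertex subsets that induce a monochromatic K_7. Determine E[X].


Let X = Σ_S X_S over the C(20, 7) = 77520 subsets S of size 7, where X_S = 1 if the K_7 on S is monochromatic.
For a fixed S, the K_7 on S has C(7, 2) = 21 edges. P[all 21 edges red] = (1/2)^21, and likewise for blue, so P[monochromatic] = 2·(1/2)^21 = 2^{1 − 21} = 1/1048576.
By linearity of expectation: E[X] = C(20, 7) · 2^{1 − 21} = 77520 · 1/1048576 = 4845/65536.
Numerically: E[X] ≈ 0.07393.

E[X] = C(20,7)·2^(1−C(7,2)) = 4845/65536 ≈ 0.07393.


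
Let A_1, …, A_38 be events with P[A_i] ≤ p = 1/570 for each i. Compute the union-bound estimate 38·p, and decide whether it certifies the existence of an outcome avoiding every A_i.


Union bound: P[∪_{i=1}^{38} A_i] ≤ Σ_i P[A_i] ≤ 38·p = 38·(1/570) = 1/15.
Numerically: 1/15 ≈ 0.0667.
Is 1/15 < 1? YES.
Since P[∪ A_i] ≤ 1/15 < 1, the complement has P[∩ A_i^c] ≥ 1 − 1/15 = 14/15 > 0, so some outcome avoids every A_i.

38·p = 1/15 ≈ 0.0667; existence CERTIFIED by the union bound.


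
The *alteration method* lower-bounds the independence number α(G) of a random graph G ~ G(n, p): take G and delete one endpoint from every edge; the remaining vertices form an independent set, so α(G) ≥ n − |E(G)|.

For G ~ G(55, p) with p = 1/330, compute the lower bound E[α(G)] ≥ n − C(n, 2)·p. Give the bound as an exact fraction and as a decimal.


E[|E(G)|] = C(55, 2)·p = 1485 · (1/330) = 9/2.
E[α(G)] ≥ n − E[|E(G)|] = 55 − 9/2 = 101/2.
Numerically: ≈ 50.500.
(This is only a lower bound; the true E[α(G)] may be larger.)

E[α(G)] ≥ 101/2 ≈ 50.500.


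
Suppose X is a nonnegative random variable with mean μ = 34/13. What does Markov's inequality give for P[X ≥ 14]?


μ = E[X] = 34/13, a = 14.
Markov: P[X ≥ 14] ≤ μ/a = (34/13)/14 = 17/91.
Numerically: ≈ 0.187.
(Since a = 14 > μ = 2.615, the bound 17/91 is < 1 and informative.)

P[X ≥ 14] ≤ 17/91 ≈ 0.187.


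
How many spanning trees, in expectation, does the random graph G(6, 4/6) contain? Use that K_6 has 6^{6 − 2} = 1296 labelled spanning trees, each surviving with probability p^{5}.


K_6 has 6^{6 − 2} = 1296 labelled spanning trees.
For each such spanning tree H, let X_H = 1 if all 5 edges of H are present in G. Then P[X_H = 1] = p^{5} = (2/3)^{5} = 32/243.
Summing the indicators: E[X] = Σ_H E[X_H] = 1296 · p^{5} = 1296 · 32/243 = 512/3.
Numerically: E[X] ≈ 170.67.

E[X] = 1296 · (2/3)^{5} = 512/3 ≈ 170.67.
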